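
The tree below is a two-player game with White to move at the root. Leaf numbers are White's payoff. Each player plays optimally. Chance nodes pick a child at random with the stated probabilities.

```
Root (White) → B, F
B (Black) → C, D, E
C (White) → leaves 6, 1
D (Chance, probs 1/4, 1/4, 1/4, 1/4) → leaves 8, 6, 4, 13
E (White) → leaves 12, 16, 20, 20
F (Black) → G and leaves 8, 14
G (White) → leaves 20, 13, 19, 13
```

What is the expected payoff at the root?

8

C (White): max(6, 1) = 6
D (Chance): 1/4·8 + 1/4·6 + 1/4·4 + 1/4·13 = 7.75
E (White): max(12, 16, 20, 20) = 20
B (Black): min(6, 7.75, 20) = 6
G (White): max(20, 13, 19, 13) = 20
F (Black): min(20, 8, 14) = 8
Root (White): max(6, 8) = 8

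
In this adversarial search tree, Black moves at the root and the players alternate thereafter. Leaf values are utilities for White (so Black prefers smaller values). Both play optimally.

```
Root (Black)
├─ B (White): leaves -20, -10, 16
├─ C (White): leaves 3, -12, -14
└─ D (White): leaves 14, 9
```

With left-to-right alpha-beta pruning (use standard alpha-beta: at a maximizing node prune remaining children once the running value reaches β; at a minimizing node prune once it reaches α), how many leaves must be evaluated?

B [α=-∞,β=+∞]: v=16
C [α=-∞,β=16]: v=3
D [α=-∞,β=3]: v=14 after child 1 ≥ β → β-cutoff, skip 1
Root [α=-∞,β=+∞]: v=3
Leaves evaluated: 7 of 8.

7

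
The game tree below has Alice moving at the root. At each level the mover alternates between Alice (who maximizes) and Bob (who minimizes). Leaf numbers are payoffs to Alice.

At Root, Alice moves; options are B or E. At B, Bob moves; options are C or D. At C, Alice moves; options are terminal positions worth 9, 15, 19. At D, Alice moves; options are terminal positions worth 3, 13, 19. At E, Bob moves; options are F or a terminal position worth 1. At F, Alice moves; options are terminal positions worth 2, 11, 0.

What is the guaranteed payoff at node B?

19

C: max(9, 15, 19) = 19
D: max(3, 13, 19) = 19
B: min(19, 19) = 19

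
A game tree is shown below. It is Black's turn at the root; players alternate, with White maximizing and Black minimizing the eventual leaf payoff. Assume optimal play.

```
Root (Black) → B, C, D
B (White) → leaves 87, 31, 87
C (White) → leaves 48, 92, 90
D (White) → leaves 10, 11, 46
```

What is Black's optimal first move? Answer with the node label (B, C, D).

D

B (White): max(87, 31, 87) = 87
C (White): max(48, 92, 90) = 92
D (White): max(10, 11, 46) = 46
Root (Black): min(87, 92, 46) = 46
Black picks the child with the lowest value: D (value 46).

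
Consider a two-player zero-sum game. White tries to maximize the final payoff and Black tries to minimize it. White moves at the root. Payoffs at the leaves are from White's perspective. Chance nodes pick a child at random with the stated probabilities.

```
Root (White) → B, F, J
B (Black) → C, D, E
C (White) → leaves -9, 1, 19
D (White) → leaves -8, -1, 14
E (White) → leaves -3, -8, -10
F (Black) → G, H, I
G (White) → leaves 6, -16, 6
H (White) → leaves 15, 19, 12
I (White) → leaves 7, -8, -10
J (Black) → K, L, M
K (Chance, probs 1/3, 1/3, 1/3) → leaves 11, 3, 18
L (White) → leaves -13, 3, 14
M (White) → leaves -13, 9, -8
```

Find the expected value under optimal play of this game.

9

C (White): max(-9, 1, 19) = 19
D (White): max(-8, -1, 14) = 14
E (White): max(-3, -8, -10) = -3
B (Black): min(19, 14, -3) = -3
G (White): max(6, -16, 6) = 6
H (White): max(15, 19, 12) = 19
I (White): max(7, -8, -10) = 7
F (Black): min(6, 19, 7) = 6
K (Chance): 1/3·11 + 1/3·3 + 1/3·18 = 10.67
L (White): max(-13, 3, 14) = 14
M (White): max(-13, 9, -8) = 9
J (Black): min(10.67, 14, 9) = 9
Root (White): max(-3, 6, 9) = 9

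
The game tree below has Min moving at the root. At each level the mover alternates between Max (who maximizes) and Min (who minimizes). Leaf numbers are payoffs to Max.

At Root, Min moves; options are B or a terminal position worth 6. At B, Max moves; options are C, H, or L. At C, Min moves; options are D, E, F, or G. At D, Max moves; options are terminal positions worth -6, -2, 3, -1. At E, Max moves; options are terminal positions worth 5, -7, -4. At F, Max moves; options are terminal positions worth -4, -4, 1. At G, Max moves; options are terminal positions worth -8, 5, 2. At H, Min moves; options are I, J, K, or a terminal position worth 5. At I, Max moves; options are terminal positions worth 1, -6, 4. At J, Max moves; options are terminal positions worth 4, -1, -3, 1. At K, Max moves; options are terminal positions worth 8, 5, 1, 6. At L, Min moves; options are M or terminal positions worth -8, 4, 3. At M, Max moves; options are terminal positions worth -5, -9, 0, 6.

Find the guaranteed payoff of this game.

D (Max): max(-6, -2, 3, -1) = 3
E (Max): max(5, -7, -4) = 5
F (Max): max(-4, -4, 1) = 1
G (Max): max(-8, 5, 2) = 5
C (Min): min(3, 5, 1, 5) = 1
I (Max): max(1, -6, 4) = 4
J (Max): max(4, -1, -3, 1) = 4
K (Max): max(8, 5, 1, 6) = 8
H (Min): min(4, 4, 8, 5) = 4
M (Max): max(-5, -9, 0, 6) = 6
L (Min): min(6, -8, 4, 3) = -8
B (Max): max(1, 4, -8) = 4
Root (Min): min(4, 6) = 4

4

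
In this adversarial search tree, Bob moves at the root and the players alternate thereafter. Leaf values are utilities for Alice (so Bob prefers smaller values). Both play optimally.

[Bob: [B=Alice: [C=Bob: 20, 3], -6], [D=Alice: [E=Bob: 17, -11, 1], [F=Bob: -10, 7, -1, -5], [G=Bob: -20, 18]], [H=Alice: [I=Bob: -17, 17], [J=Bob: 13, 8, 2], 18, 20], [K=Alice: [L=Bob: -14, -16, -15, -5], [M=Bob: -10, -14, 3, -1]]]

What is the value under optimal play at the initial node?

-14

C (Bob): min(20, 3) = 3
B (Alice): max(3, -6) = 3
E (Bob): min(17, -11, 1) = -11
F (Bob): min(-10, 7, -1, -5) = -10
G (Bob): min(-20, 18) = -20
D (Alice): max(-11, -10, -20) = -10
I (Bob): min(-17, 17) = -17
J (Bob): min(13, 8, 2) = 2
H (Alice): max(-17, 2, 18, 20) = 20
L (Bob): min(-14, -16, -15, -5) = -16
M (Bob): min(-10, -14, 3, -1) = -14
K (Alice): max(-16, -14) = -14
Root (Bob): min(3, -10, 20, -14) = -14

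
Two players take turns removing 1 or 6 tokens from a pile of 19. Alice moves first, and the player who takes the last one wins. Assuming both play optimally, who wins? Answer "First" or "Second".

First

Positions where the player to move wins (W) vs loses (L):
i:   0  1  2  3  4  5  6  7  8  9 10 11 12 13 14 15 16 17 18 19
     L  W  L  W  L  W  W  L  W  L  W  L  W  W  L  W  L  W  L  W
Position 19 is W, so the first player wins.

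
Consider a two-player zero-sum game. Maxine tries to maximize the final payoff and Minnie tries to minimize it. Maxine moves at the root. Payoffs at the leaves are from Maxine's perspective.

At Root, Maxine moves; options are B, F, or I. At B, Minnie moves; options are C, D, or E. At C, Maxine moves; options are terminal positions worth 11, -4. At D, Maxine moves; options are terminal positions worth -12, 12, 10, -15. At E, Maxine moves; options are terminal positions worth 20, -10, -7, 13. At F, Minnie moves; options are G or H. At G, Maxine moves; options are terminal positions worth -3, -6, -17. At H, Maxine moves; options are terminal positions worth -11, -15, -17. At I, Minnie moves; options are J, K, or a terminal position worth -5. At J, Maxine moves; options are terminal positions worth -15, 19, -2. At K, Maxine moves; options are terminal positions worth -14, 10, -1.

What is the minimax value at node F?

G: max(-3, -6, -17) = -3
H: max(-11, -15, -17) = -11
F: min(-3, -11) = -11

-11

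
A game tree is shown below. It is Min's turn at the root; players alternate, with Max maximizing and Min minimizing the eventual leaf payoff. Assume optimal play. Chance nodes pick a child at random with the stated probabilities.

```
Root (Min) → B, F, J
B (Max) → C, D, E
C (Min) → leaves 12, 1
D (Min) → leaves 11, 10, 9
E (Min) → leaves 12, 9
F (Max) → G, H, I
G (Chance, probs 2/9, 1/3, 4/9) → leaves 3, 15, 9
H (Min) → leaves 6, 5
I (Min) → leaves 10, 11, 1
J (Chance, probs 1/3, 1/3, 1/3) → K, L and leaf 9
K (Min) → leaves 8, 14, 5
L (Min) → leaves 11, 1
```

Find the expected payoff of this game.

C (Min): min(12, 1) = 1
D (Min): min(11, 10, 9) = 9
E (Min): min(12, 9) = 9
B (Max): max(1, 9, 9) = 9
G (Chance): 2/9·3 + 1/3·15 + 4/9·9 = 9.67
H (Min): min(6, 5) = 5
I (Min): min(10, 11, 1) = 1
F (Max): max(9.67, 5, 1) = 9.67
K (Min): min(8, 14, 5) = 5
L (Min): min(11, 1) = 1
J (Chance): 1/3·5 + 1/3·1 + 1/3·9 = 5
Root (Min): min(9, 9.67, 5) = 5

5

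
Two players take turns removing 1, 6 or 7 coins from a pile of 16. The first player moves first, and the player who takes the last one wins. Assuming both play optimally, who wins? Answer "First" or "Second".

Second

Compute winning (W) and losing (L) positions by backward induction:
i:   0  1  2  3  4  5  6  7  8  9 10 11 12 13 14 15 16
     L  W  L  W  L  W  W  W  W  W  W  W  L  W  L  W  L
Position 16 is L, so the second player wins.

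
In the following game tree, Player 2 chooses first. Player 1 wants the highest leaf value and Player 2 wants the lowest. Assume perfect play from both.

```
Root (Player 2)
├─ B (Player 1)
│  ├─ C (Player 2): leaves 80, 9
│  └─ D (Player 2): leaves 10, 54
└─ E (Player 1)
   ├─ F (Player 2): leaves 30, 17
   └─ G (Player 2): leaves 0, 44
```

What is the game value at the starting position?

C (Player 2): min(80, 9) = 9
D (Player 2): min(10, 54) = 10
B (Player 1): max(9, 10) = 10
F (Player 2): min(30, 17) = 17
G (Player 2): min(0, 44) = 0
E (Player 1): max(17, 0) = 17
Root (Player 2): min(10, 17) = 10

10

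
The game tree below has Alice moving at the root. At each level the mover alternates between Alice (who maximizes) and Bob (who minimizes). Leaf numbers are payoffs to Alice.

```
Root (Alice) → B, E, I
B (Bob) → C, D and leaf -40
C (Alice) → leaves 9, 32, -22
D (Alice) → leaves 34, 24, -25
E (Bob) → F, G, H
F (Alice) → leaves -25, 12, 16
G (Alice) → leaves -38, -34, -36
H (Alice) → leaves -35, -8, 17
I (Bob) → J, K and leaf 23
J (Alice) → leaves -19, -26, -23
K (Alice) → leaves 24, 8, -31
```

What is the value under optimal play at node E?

-34

F: max(-25, 12, 16) = 16
G: max(-38, -34, -36) = -34
H: max(-35, -8, 17) = 17
E: min(16, -34, 17) = -34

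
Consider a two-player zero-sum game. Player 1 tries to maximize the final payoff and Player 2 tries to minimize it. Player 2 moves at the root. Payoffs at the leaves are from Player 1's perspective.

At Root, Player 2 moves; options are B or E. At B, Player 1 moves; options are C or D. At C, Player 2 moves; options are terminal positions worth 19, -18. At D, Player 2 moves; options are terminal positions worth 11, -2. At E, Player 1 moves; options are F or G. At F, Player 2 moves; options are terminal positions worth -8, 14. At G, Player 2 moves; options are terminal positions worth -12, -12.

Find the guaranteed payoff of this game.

-8

C (Player 2): min(19, -18) = -18
D (Player 2): min(11, -2) = -2
B (Player 1): max(-18, -2) = -2
F (Player 2): min(-8, 14) = -8
G (Player 2): min(-12, -12) = -12
E (Player 1): max(-8, -12) = -8
Root (Player 2): min(-2, -8) = -8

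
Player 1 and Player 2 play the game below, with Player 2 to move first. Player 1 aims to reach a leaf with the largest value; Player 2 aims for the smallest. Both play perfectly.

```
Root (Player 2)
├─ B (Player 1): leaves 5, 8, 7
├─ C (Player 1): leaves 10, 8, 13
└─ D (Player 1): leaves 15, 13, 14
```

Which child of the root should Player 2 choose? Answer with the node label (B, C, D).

B

B (Player 1): max(5, 8, 7) = 8
C (Player 1): max(10, 8, 13) = 13
D (Player 1): max(15, 13, 14) = 15
Root (Player 2): min(8, 13, 15) = 8
Player 2 picks the child with the lowest value: B (value 8).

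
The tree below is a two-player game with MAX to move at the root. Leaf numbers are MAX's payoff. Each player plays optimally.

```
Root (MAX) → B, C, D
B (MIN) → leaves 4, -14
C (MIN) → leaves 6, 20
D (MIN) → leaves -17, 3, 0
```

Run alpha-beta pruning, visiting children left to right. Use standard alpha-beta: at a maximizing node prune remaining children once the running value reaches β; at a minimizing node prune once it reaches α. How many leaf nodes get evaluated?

B [α=-∞,β=+∞]: v=-14
C [α=-14,β=+∞]: v=6
D [α=6,β=+∞]: v=-17 after child 1 ≤ α → α-cutoff, skip 2
Root [α=-∞,β=+∞]: v=6
Leaves evaluated: 5 of 7.

5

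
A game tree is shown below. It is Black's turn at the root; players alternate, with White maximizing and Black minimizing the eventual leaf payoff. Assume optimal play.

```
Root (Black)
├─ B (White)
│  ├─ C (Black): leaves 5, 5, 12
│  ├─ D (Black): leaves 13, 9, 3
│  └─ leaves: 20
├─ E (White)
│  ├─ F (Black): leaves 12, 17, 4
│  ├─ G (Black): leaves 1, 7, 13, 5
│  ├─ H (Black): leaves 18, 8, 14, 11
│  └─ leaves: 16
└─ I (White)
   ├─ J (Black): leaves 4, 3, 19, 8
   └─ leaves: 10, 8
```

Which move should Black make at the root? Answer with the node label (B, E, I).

I

C (Black): min(5, 5, 12) = 5
D (Black): min(13, 9, 3) = 3
B (White): max(5, 3, 20) = 20
F (Black): min(12, 17, 4) = 4
G (Black): min(1, 7, 13, 5) = 1
H (Black): min(18, 8, 14, 11) = 8
E (White): max(4, 1, 8, 16) = 16
J (Black): min(4, 3, 19, 8) = 3
I (White): max(3, 10, 8) = 10
Root (Black): min(20, 16, 10) = 10
Black picks the child with the lowest value: I (value 10).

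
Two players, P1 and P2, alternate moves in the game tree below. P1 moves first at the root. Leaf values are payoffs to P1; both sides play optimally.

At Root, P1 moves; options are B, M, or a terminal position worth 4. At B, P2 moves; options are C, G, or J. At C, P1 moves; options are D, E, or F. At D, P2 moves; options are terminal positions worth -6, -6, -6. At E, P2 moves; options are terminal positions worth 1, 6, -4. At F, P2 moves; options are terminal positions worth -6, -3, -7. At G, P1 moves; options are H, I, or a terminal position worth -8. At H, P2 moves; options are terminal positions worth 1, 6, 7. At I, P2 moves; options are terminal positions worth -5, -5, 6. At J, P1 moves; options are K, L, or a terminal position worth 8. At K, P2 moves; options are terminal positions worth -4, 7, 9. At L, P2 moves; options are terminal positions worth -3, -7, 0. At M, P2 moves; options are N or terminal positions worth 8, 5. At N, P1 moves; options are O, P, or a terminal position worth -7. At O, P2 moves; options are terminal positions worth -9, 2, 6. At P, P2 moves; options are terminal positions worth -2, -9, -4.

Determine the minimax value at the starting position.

4

D (P2): min(-6, -6, -6) = -6
E (P2): min(1, 6, -4) = -4
F (P2): min(-6, -3, -7) = -7
C (P1): max(-6, -4, -7) = -4
H (P2): min(1, 6, 7) = 1
I (P2): min(-5, -5, 6) = -5
G (P1): max(1, -5, -8) = 1
K (P2): min(-4, 7, 9) = -4
L (P2): min(-3, -7, 0) = -7
J (P1): max(-4, -7, 8) = 8
B (P2): min(-4, 1, 8) = -4
O (P2): min(-9, 2, 6) = -9
P (P2): min(-2, -9, -4) = -9
N (P1): max(-9, -9, -7) = -7
M (P2): min(-7, 8, 5) = -7
Root (P1): max(-4, -7, 4) = 4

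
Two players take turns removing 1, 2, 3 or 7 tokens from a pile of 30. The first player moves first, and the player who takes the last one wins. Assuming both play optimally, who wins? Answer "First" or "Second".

W/L table (W = player to move can force a win):
i:   0  1  2  3  4  5  6  7  8  9 10 11 12 13 14 15 16 17 18 19 20 21 22 23 24 25 26 27 28 29 30
     L  W  W  W  L  W  W  W  L  W  W  W  L  W  W  W  L  W  W  W  L  W  W  W  L  W  W  W  L  W  W
Position 30 is W, so the first player wins.

First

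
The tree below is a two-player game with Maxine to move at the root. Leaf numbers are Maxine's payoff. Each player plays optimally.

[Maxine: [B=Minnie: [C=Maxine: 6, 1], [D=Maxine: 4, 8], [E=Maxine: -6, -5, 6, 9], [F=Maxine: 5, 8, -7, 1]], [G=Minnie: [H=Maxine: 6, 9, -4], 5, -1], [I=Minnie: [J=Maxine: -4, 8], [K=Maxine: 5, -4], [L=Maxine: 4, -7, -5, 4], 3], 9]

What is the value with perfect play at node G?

H: max(6, 9, -4) = 9
G: min(9, 5, -1) = -1

-1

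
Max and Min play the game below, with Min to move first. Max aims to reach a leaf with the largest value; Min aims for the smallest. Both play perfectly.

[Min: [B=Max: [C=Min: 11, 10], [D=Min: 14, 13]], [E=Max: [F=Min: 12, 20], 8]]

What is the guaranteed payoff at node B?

C: min(11, 10) = 10
D: min(14, 13) = 13
B: max(10, 13) = 13

13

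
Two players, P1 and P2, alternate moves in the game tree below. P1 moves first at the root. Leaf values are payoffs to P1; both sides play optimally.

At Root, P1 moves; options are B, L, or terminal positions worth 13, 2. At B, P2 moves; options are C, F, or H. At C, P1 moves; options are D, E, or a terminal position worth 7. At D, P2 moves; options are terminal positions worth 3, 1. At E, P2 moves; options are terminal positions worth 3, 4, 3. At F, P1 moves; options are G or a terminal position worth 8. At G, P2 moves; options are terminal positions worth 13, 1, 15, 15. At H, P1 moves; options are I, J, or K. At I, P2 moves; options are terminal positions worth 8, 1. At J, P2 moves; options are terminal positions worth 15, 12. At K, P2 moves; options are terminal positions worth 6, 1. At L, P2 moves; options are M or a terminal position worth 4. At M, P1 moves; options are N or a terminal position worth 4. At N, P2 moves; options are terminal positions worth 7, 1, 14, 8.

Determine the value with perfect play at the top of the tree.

13

D (P2): min(3, 1) = 1
E (P2): min(3, 4, 3) = 3
C (P1): max(1, 3, 7) = 7
G (P2): min(13, 1, 15, 15) = 1
F (P1): max(1, 8) = 8
I (P2): min(8, 1) = 1
J (P2): min(15, 12) = 12
K (P2): min(6, 1) = 1
H (P1): max(1, 12, 1) = 12
B (P2): min(7, 8, 12) = 7
N (P2): min(7, 1, 14, 8) = 1
M (P1): max(1, 4) = 4
L (P2): min(4, 4) = 4
Root (P1): max(7, 4, 13, 2) = 13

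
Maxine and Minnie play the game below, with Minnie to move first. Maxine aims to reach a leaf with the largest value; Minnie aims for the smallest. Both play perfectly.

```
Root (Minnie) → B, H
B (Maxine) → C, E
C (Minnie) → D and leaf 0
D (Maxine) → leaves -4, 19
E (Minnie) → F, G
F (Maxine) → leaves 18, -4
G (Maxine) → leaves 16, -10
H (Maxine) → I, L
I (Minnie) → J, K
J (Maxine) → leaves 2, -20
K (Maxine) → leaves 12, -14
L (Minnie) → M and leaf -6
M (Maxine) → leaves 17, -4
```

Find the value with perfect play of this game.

D (Maxine): max(-4, 19) = 19
C (Minnie): min(19, 0) = 0
F (Maxine): max(18, -4) = 18
G (Maxine): max(16, -10) = 16
E (Minnie): min(18, 16) = 16
B (Maxine): max(0, 16) = 16
J (Maxine): max(2, -20) = 2
K (Maxine): max(12, -14) = 12
I (Minnie): min(2, 12) = 2
M (Maxine): max(17, -4) = 17
L (Minnie): min(17, -6) = -6
H (Maxine): max(2, -6) = 2
Root (Minnie): min(16, 2) = 2

2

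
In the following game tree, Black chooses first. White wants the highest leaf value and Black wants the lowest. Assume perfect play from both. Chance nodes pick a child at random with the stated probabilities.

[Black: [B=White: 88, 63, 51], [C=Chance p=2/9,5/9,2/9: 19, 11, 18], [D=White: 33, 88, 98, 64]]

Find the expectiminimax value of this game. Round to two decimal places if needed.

B (White): max(88, 63, 51) = 88
C (Chance): 2/9·19 + 5/9·11 + 2/9·18 = 14.33
D (White): max(33, 88, 98, 64) = 98
Root (Black): min(88, 14.33, 98) = 14.33

14.33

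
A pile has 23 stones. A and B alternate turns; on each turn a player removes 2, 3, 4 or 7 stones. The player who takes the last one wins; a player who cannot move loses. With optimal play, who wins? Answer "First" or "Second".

W/L table (W = player to move can force a win):
i:   0  1  2  3  4  5  6  7  8  9 10 11 12 13 14 15 16 17 18 19 20 21 22 23
     L  L  W  W  W  W  L  W  W  W  W  L  L  W  W  W  W  L  W  W  W  W  L  L
Position 23 is L, so the second player wins.

Second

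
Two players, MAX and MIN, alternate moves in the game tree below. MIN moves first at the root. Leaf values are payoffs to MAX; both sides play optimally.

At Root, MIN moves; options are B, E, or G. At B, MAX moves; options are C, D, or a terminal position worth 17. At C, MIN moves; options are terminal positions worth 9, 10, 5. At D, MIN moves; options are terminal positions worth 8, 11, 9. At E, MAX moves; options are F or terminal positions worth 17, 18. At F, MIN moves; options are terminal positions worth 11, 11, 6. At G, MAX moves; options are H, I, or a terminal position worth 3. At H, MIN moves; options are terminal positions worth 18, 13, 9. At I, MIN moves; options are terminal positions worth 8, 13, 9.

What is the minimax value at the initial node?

C (MIN): min(9, 10, 5) = 5
D (MIN): min(8, 11, 9) = 8
B (MAX): max(5, 8, 17) = 17
F (MIN): min(11, 11, 6) = 6
E (MAX): max(6, 17, 18) = 18
H (MIN): min(18, 13, 9) = 9
I (MIN): min(8, 13, 9) = 8
G (MAX): max(9, 8, 3) = 9
Root (MIN): min(17, 18, 9) = 9

9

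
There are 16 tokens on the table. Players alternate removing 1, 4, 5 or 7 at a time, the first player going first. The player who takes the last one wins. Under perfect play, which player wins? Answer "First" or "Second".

Second

Compute winning (W) and losing (L) positions by backward induction:
i:   0  1  2  3  4  5  6  7  8  9 10 11 12 13 14 15 16
     L  W  L  W  W  W  W  W  L  W  L  W  W  W  W  W  L
Position 16 is L, so the second player wins.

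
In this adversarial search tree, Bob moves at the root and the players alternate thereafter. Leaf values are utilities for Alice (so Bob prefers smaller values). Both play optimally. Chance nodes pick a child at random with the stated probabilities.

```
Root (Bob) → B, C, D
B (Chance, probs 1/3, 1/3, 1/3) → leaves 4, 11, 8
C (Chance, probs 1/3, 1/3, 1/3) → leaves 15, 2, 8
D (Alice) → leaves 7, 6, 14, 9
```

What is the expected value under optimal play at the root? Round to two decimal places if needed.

B (Chance): 1/3·4 + 1/3·11 + 1/3·8 = 7.67
C (Chance): 1/3·15 + 1/3·2 + 1/3·8 = 8.33
D (Alice): max(7, 6, 14, 9) = 14
Root (Bob): min(7.67, 8.33, 14) = 7.67

7.67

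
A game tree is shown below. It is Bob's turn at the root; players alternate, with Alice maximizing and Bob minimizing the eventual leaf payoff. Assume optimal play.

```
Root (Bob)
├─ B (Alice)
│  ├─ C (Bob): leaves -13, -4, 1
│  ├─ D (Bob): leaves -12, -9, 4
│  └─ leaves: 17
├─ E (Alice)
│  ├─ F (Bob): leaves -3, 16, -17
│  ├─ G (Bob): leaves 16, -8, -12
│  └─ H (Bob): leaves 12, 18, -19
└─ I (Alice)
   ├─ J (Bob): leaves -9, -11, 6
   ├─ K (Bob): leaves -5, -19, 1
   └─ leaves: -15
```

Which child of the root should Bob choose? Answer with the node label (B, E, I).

E

C (Bob): min(-13, -4, 1) = -13
D (Bob): min(-12, -9, 4) = -12
B (Alice): max(-13, -12, 17) = 17
F (Bob): min(-3, 16, -17) = -17
G (Bob): min(16, -8, -12) = -12
H (Bob): min(12, 18, -19) = -19
E (Alice): max(-17, -12, -19) = -12
J (Bob): min(-9, -11, 6) = -11
K (Bob): min(-5, -19, 1) = -19
I (Alice): max(-11, -19, -15) = -11
Root (Bob): min(17, -12, -11) = -12
Bob picks the child with the lowest value: E (value -12).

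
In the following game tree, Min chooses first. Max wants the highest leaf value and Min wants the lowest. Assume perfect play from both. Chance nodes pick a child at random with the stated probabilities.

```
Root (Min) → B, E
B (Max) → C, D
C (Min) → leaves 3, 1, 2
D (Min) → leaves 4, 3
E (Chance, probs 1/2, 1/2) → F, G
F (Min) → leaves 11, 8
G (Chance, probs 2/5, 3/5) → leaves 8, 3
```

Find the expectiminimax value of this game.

C (Min): min(3, 1, 2) = 1
D (Min): min(4, 3) = 3
B (Max): max(1, 3) = 3
F (Min): min(11, 8) = 8
G (Chance): 2/5·8 + 3/5·3 = 5
E (Chance): 1/2·8 + 1/2·5 = 6.5
Root (Min): min(3, 6.5) = 3

3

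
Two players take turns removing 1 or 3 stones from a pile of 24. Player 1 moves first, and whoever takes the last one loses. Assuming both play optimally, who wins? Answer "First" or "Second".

First

Compute winning (W) and losing (L) positions by backward induction:
i:   0  1  2  3  4  5  6  7  8  9 10 11 12 13 14 15 16 17 18 19 20 21 22 23 24
     W  L  W  L  W  L  W  L  W  L  W  L  W  L  W  L  W  L  W  L  W  L  W  L  W
Position 24 is W, so the first player wins.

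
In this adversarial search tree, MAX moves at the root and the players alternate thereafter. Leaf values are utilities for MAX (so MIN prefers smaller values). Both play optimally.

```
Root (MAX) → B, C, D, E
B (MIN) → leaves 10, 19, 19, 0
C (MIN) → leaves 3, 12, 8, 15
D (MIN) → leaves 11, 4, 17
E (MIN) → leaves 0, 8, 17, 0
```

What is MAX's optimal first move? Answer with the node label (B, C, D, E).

B (MIN): min(10, 19, 19, 0) = 0
C (MIN): min(3, 12, 8, 15) = 3
D (MIN): min(11, 4, 17) = 4
E (MIN): min(0, 8, 17, 0) = 0
Root (MAX): max(0, 3, 4, 0) = 4
MAX picks the child with the highest value: D (value 4).

D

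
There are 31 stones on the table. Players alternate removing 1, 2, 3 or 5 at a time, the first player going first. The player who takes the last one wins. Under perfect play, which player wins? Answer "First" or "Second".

First

Compute winning (W) and losing (L) positions by backward induction:
i:   0  1  2  3  4  5  6  7  8  9 10 11 12 13 14 15 16 17 18 19 20 21 22 23 24 25 26 27 28 29 30 31
     L  W  W  W  L  W  W  W  L  W  W  W  L  W  W  W  L  W  W  W  L  W  W  W  L  W  W  W  L  W  W  W
Position 31 is W, so the first player wins.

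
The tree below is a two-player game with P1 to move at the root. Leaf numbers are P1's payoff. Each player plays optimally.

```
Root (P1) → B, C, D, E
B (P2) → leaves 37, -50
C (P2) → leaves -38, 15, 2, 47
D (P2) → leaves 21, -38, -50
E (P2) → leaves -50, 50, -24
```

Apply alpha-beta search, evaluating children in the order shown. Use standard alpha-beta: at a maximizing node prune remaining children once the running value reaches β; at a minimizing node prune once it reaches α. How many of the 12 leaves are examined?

B [α=-∞,β=+∞]: v=-50
C [α=-50,β=+∞]: v=-38
D [α=-38,β=+∞]: v=-38 after child 2 ≤ α → α-cutoff, skip 1
E [α=-38,β=+∞]: v=-50 after child 1 ≤ α → α-cutoff, skip 2
Root [α=-∞,β=+∞]: v=-38
Leaves evaluated: 9 of 12.

9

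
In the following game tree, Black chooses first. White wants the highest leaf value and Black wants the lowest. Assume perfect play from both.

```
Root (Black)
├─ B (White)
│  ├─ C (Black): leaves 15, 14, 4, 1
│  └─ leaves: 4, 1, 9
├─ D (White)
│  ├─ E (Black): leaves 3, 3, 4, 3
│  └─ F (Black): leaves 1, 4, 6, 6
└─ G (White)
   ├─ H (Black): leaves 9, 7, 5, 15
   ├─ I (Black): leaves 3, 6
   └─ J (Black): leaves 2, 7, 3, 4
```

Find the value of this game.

C (Black): min(15, 14, 4, 1) = 1
B (White): max(1, 4, 1, 9) = 9
E (Black): min(3, 3, 4, 3) = 3
F (Black): min(1, 4, 6, 6) = 1
D (White): max(3, 1) = 3
H (Black): min(9, 7, 5, 15) = 5
I (Black): min(3, 6) = 3
J (Black): min(2, 7, 3, 4) = 2
G (White): max(5, 3, 2) = 5
Root (Black): min(9, 3, 5) = 3

3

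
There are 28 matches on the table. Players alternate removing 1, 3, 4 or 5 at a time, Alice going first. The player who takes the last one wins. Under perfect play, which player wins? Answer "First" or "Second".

First

Compute winning (W) and losing (L) positions by backward induction:
i:   0  1  2  3  4  5  6  7  8  9 10 11 12 13 14 15 16 17 18 19 20 21 22 23 24 25 26 27 28
     L  W  L  W  W  W  W  W  L  W  L  W  W  W  W  W  L  W  L  W  W  W  W  W  L  W  L  W  W
Position 28 is W, so the first player wins.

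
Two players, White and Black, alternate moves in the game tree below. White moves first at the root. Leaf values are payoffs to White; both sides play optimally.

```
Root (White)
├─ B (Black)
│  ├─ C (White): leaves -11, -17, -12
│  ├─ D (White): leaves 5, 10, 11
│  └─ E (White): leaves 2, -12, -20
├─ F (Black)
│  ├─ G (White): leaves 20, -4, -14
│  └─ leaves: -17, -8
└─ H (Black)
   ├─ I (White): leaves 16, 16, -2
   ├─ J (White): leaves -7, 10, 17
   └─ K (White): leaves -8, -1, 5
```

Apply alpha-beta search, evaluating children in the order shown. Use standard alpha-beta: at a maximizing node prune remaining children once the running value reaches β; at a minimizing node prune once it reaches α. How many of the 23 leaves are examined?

18

C [α=-∞,β=+∞]: v=-11
D [α=-∞,β=-11]: v=5 after child 1 ≥ β → β-cutoff, skip 2
E [α=-∞,β=-11]: v=2 after child 1 ≥ β → β-cutoff, skip 2
B [α=-∞,β=+∞]: v=-11
G [α=-11,β=+∞]: v=20
F [α=-11,β=+∞]: v=-17 after child 2 ≤ α → α-cutoff, skip 1
I [α=-11,β=+∞]: v=16
J [α=-11,β=16]: v=17
K [α=-11,β=16]: v=5
H [α=-11,β=+∞]: v=5
Root [α=-∞,β=+∞]: v=5
Leaves evaluated: 18 of 23.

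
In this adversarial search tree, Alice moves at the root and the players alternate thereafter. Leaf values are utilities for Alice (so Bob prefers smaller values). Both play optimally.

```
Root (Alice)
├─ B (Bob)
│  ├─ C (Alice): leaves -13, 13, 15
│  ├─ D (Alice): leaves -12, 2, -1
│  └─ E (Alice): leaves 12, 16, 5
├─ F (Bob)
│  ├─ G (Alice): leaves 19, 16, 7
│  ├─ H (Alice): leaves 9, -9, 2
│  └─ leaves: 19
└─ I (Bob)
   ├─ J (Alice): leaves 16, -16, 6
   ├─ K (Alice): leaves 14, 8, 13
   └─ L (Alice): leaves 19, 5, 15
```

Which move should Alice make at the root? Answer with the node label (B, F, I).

C (Alice): max(-13, 13, 15) = 15
D (Alice): max(-12, 2, -1) = 2
E (Alice): max(12, 16, 5) = 16
B (Bob): min(15, 2, 16) = 2
G (Alice): max(19, 16, 7) = 19
H (Alice): max(9, -9, 2) = 9
F (Bob): min(19, 9, 19) = 9
J (Alice): max(16, -16, 6) = 16
K (Alice): max(14, 8, 13) = 14
L (Alice): max(19, 5, 15) = 19
I (Bob): min(16, 14, 19) = 14
Root (Alice): max(2, 9, 14) = 14
Alice picks the child with the highest value: I (value 14).

I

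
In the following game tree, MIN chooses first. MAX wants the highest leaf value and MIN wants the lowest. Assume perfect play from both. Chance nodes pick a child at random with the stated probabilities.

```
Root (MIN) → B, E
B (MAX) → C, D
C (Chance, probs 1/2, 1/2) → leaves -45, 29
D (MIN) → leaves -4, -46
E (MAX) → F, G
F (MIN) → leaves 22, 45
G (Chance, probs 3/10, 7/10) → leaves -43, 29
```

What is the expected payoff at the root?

-8

C (Chance): 1/2·-45 + 1/2·29 = -8
D (MIN): min(-4, -46) = -46
B (MAX): max(-8, -46) = -8
F (MIN): min(22, 45) = 22
G (Chance): 3/10·-43 + 7/10·29 = 7.4
E (MAX): max(22, 7.4) = 22
Root (MIN): min(-8, 22) = -8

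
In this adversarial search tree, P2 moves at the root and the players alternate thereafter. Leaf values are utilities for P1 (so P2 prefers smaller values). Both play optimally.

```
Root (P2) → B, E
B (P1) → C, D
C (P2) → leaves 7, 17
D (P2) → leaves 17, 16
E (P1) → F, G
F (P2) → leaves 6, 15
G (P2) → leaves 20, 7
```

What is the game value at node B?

16

C: min(7, 17) = 7
D: min(17, 16) = 16
B: max(7, 16) = 16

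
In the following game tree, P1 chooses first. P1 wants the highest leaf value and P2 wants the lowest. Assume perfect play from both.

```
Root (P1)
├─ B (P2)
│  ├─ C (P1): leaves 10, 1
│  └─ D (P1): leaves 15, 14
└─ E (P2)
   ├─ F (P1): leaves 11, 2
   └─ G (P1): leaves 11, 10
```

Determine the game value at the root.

C (P1): max(10, 1) = 10
D (P1): max(15, 14) = 15
B (P2): min(10, 15) = 10
F (P1): max(11, 2) = 11
G (P1): max(11, 10) = 11
E (P2): min(11, 11) = 11
Root (P1): max(10, 11) = 11

11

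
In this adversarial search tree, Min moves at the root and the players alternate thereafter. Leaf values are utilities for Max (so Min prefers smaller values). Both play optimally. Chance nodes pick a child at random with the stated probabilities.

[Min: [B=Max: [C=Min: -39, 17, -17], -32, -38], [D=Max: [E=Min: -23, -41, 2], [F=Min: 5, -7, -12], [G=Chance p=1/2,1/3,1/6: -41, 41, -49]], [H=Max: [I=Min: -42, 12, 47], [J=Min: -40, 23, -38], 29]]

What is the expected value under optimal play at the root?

-32

C (Min): min(-39, 17, -17) = -39
B (Max): max(-39, -32, -38) = -32
E (Min): min(-23, -41, 2) = -41
F (Min): min(5, -7, -12) = -12
G (Chance): 1/2·-41 + 1/3·41 + 1/6·-49 = -15
D (Max): max(-41, -12, -15) = -12
I (Min): min(-42, 12, 47) = -42
J (Min): min(-40, 23, -38) = -40
H (Max): max(-42, -40, 29) = 29
Root (Min): min(-32, -12, 29) = -32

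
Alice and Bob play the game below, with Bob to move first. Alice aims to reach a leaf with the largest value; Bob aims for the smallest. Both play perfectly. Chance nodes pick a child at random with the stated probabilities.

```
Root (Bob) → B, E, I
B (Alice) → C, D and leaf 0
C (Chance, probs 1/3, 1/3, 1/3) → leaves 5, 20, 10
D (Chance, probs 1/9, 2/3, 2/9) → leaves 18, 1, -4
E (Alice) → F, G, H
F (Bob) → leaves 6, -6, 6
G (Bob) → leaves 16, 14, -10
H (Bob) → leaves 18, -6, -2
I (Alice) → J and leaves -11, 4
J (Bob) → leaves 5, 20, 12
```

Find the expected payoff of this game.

-6

C (Chance): 1/3·5 + 1/3·20 + 1/3·10 = 11.67
D (Chance): 1/9·18 + 2/3·1 + 2/9·-4 = 1.78
B (Alice): max(11.67, 1.78, 0) = 11.67
F (Bob): min(6, -6, 6) = -6
G (Bob): min(16, 14, -10) = -10
H (Bob): min(18, -6, -2) = -6
E (Alice): max(-6, -10, -6) = -6
J (Bob): min(5, 20, 12) = 5
I (Alice): max(5, -11, 4) = 5
Root (Bob): min(11.67, -6, 5) = -6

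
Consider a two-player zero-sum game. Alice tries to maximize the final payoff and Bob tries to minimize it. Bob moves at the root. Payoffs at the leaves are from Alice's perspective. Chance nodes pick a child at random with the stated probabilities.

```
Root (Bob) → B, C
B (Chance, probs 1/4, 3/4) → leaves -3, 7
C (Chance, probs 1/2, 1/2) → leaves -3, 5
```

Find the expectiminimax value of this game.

1

B (Chance): 1/4·-3 + 3/4·7 = 4.5
C (Chance): 1/2·-3 + 1/2·5 = 1
Root (Bob): min(4.5, 1) = 1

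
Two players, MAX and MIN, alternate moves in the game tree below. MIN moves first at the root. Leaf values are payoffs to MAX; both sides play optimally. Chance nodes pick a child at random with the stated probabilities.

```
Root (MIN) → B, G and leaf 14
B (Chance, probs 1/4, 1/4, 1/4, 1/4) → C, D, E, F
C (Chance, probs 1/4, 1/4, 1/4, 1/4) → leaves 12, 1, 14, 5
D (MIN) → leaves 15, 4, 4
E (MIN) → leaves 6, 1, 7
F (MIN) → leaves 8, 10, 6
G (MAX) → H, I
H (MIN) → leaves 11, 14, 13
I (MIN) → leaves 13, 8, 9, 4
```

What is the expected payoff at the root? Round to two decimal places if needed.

C (Chance): 1/4·12 + 1/4·1 + 1/4·14 + 1/4·5 = 8
D (MIN): min(15, 4, 4) = 4
E (MIN): min(6, 1, 7) = 1
F (MIN): min(8, 10, 6) = 6
B (Chance): 1/4·8 + 1/4·4 + 1/4·1 + 1/4·6 = 4.75
H (MIN): min(11, 14, 13) = 11
I (MIN): min(13, 8, 9, 4) = 4
G (MAX): max(11, 4) = 11
Root (MIN): min(4.75, 11, 14) = 4.75

4.75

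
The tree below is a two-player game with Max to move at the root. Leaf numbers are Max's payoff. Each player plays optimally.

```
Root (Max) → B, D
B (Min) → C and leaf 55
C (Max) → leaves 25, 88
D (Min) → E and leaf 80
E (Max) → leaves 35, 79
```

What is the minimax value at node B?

C: max(25, 88) = 88
B: min(88, 55) = 55

55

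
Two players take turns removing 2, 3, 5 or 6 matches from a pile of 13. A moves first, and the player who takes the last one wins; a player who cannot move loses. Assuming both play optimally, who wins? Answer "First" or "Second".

Compute winning (W) and losing (L) positions by backward induction:
i:   0  1  2  3  4  5  6  7  8  9 10 11 12 13
     L  L  W  W  W  W  W  W  L  L  W  W  W  W
Position 13 is W, so the first player wins.

First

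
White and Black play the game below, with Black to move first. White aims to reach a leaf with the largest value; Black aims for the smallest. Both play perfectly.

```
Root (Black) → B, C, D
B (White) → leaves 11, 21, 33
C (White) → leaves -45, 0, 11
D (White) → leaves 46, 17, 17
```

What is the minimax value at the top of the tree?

B (White): max(11, 21, 33) = 33
C (White): max(-45, 0, 11) = 11
D (White): max(46, 17, 17) = 46
Root (Black): min(33, 11, 46) = 11

11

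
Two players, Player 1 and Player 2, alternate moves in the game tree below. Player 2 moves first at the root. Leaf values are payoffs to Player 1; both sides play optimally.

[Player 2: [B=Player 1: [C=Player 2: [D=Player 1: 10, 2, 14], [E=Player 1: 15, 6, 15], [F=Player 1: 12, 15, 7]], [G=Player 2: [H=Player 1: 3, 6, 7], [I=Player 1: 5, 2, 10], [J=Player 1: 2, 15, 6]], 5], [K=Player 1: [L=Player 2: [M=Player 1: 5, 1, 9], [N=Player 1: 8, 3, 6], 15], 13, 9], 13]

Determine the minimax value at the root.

D (Player 1): max(10, 2, 14) = 14
E (Player 1): max(15, 6, 15) = 15
F (Player 1): max(12, 15, 7) = 15
C (Player 2): min(14, 15, 15) = 14
H (Player 1): max(3, 6, 7) = 7
I (Player 1): max(5, 2, 10) = 10
J (Player 1): max(2, 15, 6) = 15
G (Player 2): min(7, 10, 15) = 7
B (Player 1): max(14, 7, 5) = 14
M (Player 1): max(5, 1, 9) = 9
N (Player 1): max(8, 3, 6) = 8
L (Player 2): min(9, 8, 15) = 8
K (Player 1): max(8, 13, 9) = 13
Root (Player 2): min(14, 13, 13) = 13

13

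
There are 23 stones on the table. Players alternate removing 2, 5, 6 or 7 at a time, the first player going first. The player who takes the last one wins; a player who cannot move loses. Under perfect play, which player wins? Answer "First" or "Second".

First

W/L table (W = player to move can force a win):
i:   0  1  2  3  4  5  6  7  8  9 10 11 12 13 14 15 16 17 18 19 20 21 22 23
     L  L  W  W  L  W  W  W  W  W  W  W  L  L  W  W  L  W  W  W  W  W  W  W
Position 23 is W, so the first player wins.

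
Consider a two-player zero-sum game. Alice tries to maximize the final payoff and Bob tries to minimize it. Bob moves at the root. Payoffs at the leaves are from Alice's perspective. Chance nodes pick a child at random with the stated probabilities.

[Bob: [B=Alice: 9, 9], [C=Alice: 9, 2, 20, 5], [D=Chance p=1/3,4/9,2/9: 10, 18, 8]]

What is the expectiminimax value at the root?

B (Alice): max(9, 9) = 9
C (Alice): max(9, 2, 20, 5) = 20
D (Chance): 1/3·10 + 4/9·18 + 2/9·8 = 13.11
Root (Bob): min(9, 20, 13.11) = 9

9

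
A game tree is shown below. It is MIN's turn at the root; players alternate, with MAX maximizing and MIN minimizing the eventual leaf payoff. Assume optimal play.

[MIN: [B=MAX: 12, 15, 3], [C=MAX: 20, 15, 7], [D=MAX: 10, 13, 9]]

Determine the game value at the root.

13

B (MAX): max(12, 15, 3) = 15
C (MAX): max(20, 15, 7) = 20
D (MAX): max(10, 13, 9) = 13
Root (MIN): min(15, 20, 13) = 13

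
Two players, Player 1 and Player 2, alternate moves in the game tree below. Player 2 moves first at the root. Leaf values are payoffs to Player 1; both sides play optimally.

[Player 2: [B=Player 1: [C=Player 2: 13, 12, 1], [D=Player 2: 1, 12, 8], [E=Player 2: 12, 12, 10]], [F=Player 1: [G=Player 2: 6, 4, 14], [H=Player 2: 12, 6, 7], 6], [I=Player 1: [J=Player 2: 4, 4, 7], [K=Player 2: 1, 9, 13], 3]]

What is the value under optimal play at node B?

C: min(13, 12, 1) = 1
D: min(1, 12, 8) = 1
E: min(12, 12, 10) = 10
B: max(1, 1, 10) = 10

10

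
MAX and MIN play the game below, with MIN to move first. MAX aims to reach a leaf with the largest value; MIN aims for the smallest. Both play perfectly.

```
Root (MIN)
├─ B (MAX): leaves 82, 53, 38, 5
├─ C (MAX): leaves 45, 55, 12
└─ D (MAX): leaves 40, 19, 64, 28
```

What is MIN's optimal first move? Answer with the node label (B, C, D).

C

B (MAX): max(82, 53, 38, 5) = 82
C (MAX): max(45, 55, 12) = 55
D (MAX): max(40, 19, 64, 28) = 64
Root (MIN): min(82, 55, 64) = 55
MIN picks the child with the lowest value: C (value 55).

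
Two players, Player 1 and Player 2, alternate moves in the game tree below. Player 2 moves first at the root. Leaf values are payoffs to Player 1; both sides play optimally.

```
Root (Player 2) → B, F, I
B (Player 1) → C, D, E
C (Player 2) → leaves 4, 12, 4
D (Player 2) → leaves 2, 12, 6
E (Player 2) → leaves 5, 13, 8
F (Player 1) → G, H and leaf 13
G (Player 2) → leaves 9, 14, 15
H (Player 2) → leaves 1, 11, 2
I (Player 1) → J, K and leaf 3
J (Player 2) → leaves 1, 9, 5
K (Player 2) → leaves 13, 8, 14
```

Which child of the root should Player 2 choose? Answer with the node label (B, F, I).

C (Player 2): min(4, 12, 4) = 4
D (Player 2): min(2, 12, 6) = 2
E (Player 2): min(5, 13, 8) = 5
B (Player 1): max(4, 2, 5) = 5
G (Player 2): min(9, 14, 15) = 9
H (Player 2): min(1, 11, 2) = 1
F (Player 1): max(9, 1, 13) = 13
J (Player 2): min(1, 9, 5) = 1
K (Player 2): min(13, 8, 14) = 8
I (Player 1): max(1, 8, 3) = 8
Root (Player 2): min(5, 13, 8) = 5
Player 2 picks the child with the lowest value: B (value 5).

B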